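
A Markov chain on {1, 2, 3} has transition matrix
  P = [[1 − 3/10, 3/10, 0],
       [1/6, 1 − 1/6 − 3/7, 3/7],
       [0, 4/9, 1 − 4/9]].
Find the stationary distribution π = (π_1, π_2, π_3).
π = (28/127, 252/635, 243/635)

This is a birth-death chain on three states, which satisfies detailed balance: π_1 · P_{12} = π_2 · P_{21} and π_2 · P_{23} = π_3 · P_{32}.
From π_1 · 3/10 = π_2 · 1/6: π_2/π_1 = (3/10)/(1/6) = 9/5.
From π_2 · 3/7 = π_3 · 4/9: π_3/π_2 = (3/7)/(4/9) = 27/28.
Take π_1 proportional to 1; then unnormalized π = (1, 9/5, 243/140). Normalize by dividing by the sum 127/28:
  π = (28/127, 252/635, 243/635).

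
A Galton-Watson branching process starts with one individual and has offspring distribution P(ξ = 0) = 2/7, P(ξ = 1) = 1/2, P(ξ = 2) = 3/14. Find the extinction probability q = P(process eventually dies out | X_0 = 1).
q = 1

Mean offspring μ = 0·2/7 + 1·1/2 + 2·3/14 = 13/14 ≤ 1. For μ ≤ 1 with offspring not concentrated at 1, the Galton-Watson process goes extinct almost surely, so q = 1.
(Algebraic check: The pgf is f(s) = 2/7 + 1/2·s + 3/14·s². The extinction probability q is the smallest fixed point of f in [0, 1]. Setting s = f(s):
  3/14·s² + (1/2 − 1)·s + 2/7 = 0
  3/14·s² − (2/7 + 3/14)·s + 2/7 = 0
which factors as (s − 1)·(3/14·s − 2/7) = 0, giving roots s = 1 and s = (2/7)/(3/14) = 4/3. Since 4/3 ≥ 1, the smallest root in [0, 1] is s = 1.)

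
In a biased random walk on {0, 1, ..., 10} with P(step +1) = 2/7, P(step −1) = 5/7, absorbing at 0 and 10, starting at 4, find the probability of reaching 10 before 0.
P(hit 10 before 0) = (1 − (5/2)^4) / (1 − (5/2)^10) = 1856/464981

Let u_k denote P(reach 10 before 0 | start at k). Boundary: u_0 = 0, u_10 = 1. Recurrence: u_k = 2/7·u_{k+1} + 5/7·u_{k-1} for 1 ≤ k ≤ 9. Try u_k = A + B·r^k with r = q/p = (5/7)/(2/7) = 5/2. Substitution satisfies the recurrence; boundary conditions give:
  u_k = (1 − r^k) / (1 − r^N) = (1 − (5/2)^4) / (1 − (5/2)^10) = 1856/464981.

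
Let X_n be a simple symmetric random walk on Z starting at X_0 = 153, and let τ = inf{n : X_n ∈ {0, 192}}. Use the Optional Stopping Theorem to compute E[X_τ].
E[X_τ] = 153

X_n is a martingale and τ is a bounded-mean stopping time (indeed τ is finite a.s. with bounded expectation since the walk is in a bounded region). By the OST, E[X_τ] = E[X_0] = 153. Equivalently: E[X_τ] = 192 · P(hit 192 first) + 0 · P(hit 0 first) = 192 · (153/192) = 153.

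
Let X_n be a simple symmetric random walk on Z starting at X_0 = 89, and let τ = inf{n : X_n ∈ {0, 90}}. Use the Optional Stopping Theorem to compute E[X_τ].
E[X_τ] = 89

X_n is a martingale and τ is a bounded-mean stopping time (indeed τ is finite a.s. with bounded expectation since the walk is in a bounded region). By the OST, E[X_τ] = E[X_0] = 89. Equivalently: E[X_τ] = 90 · P(hit 90 first) + 0 · P(hit 0 first) = 90 · (89/90) = 89.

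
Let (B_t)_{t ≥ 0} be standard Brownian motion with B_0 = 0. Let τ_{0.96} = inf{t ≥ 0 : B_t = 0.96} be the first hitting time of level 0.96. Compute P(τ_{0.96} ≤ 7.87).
P(τ_{0.96} ≤ 7.87) = 2(1 − Φ(0.96/√7.87)) = 2(1 − Φ(0.3422)) ≈ 0.7322

By the reflection principle for standard BM, P(τ_b ≤ t) = 2 · P(B_t ≥ b). Since B_t ~ N(0, t), P(B_t ≥ 0.96) = 1 − Φ(0.96/√t) = 1 − Φ(0.96/√7.87) = 1 − Φ(0.3422) ≈ 0.36610. Doubling: P(τ_{0.96} ≤ 7.87) ≈ 2 · 0.36610 = 0.73220 ≈ 0.7322.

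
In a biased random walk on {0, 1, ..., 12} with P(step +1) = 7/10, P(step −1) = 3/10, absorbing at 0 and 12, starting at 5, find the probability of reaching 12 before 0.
P(hit 12 before 0) = (1 − (3/7)^5) / (1 − (3/7)^12) = 3410291563/3460188940

Let u_k denote P(reach 12 before 0 | start at k). Boundary: u_0 = 0, u_12 = 1. Recurrence: u_k = 7/10·u_{k+1} + 3/10·u_{k-1} for 1 ≤ k ≤ 11. Try u_k = A + B·r^k with r = q/p = (3/10)/(7/10) = 3/7. Substitution satisfies the recurrence; boundary conditions give:
  u_k = (1 − r^k) / (1 − r^N) = (1 − (3/7)^5) / (1 − (3/7)^12) = 3410291563/3460188940.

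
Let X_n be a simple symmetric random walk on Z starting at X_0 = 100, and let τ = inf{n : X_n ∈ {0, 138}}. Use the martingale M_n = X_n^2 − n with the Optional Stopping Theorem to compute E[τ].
E[τ] = 3800

M_n = X_n^2 − n is a martingale (since E[X_{n+1}^2 | F_n] = X_n^2 + 1). By OST (τ has finite mean in a bounded region), E[M_τ] = E[M_0] = X_0^2 − 0 = 100^2 = 10000. Also E[M_τ] = E[X_τ^2] − E[τ]. The walk exits at 0 or 138, with P(hit 138 first) = 100/138, so E[X_τ^2] = 138^2 · 100/138 + 0 = 13800. Thus E[τ] = E[X_τ^2] − E[M_τ] = 13800 − 10000 = 3800 = 100(138 − 100) = 3800.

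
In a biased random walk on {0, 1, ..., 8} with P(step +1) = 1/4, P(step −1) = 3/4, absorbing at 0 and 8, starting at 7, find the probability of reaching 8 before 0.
P(hit 8 before 0) = (1 − (3)^7) / (1 − (3)^8) = 1093/3280

Let u_k denote P(reach 8 before 0 | start at k). Boundary: u_0 = 0, u_8 = 1. Recurrence: u_k = 1/4·u_{k+1} + 3/4·u_{k-1} for 1 ≤ k ≤ 7. Try u_k = A + B·r^k with r = q/p = (3/4)/(1/4) = 3. Substitution satisfies the recurrence; boundary conditions give:
  u_k = (1 − r^k) / (1 − r^N) = (1 − (3)^7) / (1 − (3)^8) = 1093/3280.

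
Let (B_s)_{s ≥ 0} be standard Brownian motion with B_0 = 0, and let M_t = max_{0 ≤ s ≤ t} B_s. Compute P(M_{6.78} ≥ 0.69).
P(M_{6.78} ≥ 0.69) = 2·P(B_{6.78} ≥ 0.69) = 2(1 − Φ(0.69/√6.78)) ≈ 0.7910

By the reflection principle for Brownian motion, P(M_t ≥ a) = 2 · P(B_t ≥ a) for a ≥ 0. Since B_t ~ N(0, t), P(B_t ≥ 0.69) = 1 − Φ(0.69/√t) = 1 − Φ(0.69/√6.78) = 1 − Φ(0.2650). So
  P(M_{6.78} ≥ 0.69) = 2(1 − Φ(0.2650)) ≈ 0.7910.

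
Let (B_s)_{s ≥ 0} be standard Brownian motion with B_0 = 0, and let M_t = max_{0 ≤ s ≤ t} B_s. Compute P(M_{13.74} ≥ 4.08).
P(M_{13.74} ≥ 4.08) = 2·P(B_{13.74} ≥ 4.08) = 2(1 − Φ(4.08/√13.74)) ≈ 0.2710

By the reflection principle for Brownian motion, P(M_t ≥ a) = 2 · P(B_t ≥ a) for a ≥ 0. Since B_t ~ N(0, t), P(B_t ≥ 4.08) = 1 − Φ(4.08/√t) = 1 − Φ(4.08/√13.74) = 1 − Φ(1.1007). So
  P(M_{13.74} ≥ 4.08) = 2(1 − Φ(1.1007)) ≈ 0.2710.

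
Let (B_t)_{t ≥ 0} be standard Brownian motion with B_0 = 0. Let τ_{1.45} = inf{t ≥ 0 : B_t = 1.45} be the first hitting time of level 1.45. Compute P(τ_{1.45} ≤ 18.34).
P(τ_{1.45} ≤ 18.34) = 2(1 − Φ(1.45/√18.34)) = 2(1 − Φ(0.3386)) ≈ 0.7349

By the reflection principle for standard BM, P(τ_b ≤ t) = 2 · P(B_t ≥ b). Since B_t ~ N(0, t), P(B_t ≥ 1.45) = 1 − Φ(1.45/√t) = 1 − Φ(1.45/√18.34) = 1 − Φ(0.3386) ≈ 0.36746. Doubling: P(τ_{1.45} ≤ 18.34) ≈ 2 · 0.36746 = 0.73492 ≈ 0.7349.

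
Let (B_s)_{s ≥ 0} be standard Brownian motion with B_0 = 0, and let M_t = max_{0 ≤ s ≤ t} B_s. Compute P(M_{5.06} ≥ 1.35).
P(M_{5.06} ≥ 1.35) = 2·P(B_{5.06} ≥ 1.35) = 2(1 − Φ(1.35/√5.06)) ≈ 0.5484

By the reflection principle for Brownian motion, P(M_t ≥ a) = 2 · P(B_t ≥ a) for a ≥ 0. Since B_t ~ N(0, t), P(B_t ≥ 1.35) = 1 − Φ(1.35/√t) = 1 − Φ(1.35/√5.06) = 1 − Φ(0.6001). So
  P(M_{5.06} ≥ 1.35) = 2(1 − Φ(0.6001)) ≈ 0.5484.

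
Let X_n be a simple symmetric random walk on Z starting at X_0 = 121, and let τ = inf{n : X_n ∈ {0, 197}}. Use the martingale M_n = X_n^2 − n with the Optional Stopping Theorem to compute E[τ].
E[τ] = 9196

M_n = X_n^2 − n is a martingale (since E[X_{n+1}^2 | F_n] = X_n^2 + 1). By OST (τ has finite mean in a bounded region), E[M_τ] = E[M_0] = X_0^2 − 0 = 121^2 = 14641. Also E[M_τ] = E[X_τ^2] − E[τ]. The walk exits at 0 or 197, with P(hit 197 first) = 121/197, so E[X_τ^2] = 197^2 · 121/197 + 0 = 23837. Thus E[τ] = E[X_τ^2] − E[M_τ] = 23837 − 14641 = 9196 = 121(197 − 121) = 9196.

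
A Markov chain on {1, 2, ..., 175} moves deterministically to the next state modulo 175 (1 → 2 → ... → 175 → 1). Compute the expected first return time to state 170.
E[T_170 | X_0 = 170] = 175

The chain cycles deterministically, so starting at state 170 it returns in exactly 175 steps. Equivalently, the stationary distribution is uniform π_j = 1/175 for every state j, so by Kac's formula E[T_170] = 1/π_170 = 175.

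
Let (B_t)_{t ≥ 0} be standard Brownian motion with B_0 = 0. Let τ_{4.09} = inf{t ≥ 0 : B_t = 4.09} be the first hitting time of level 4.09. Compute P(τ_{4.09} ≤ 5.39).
P(τ_{4.09} ≤ 5.39) = 2(1 − Φ(4.09/√5.39)) = 2(1 − Φ(1.7617)) ≈ 0.0781

By the reflection principle for standard BM, P(τ_b ≤ t) = 2 · P(B_t ≥ b). Since B_t ~ N(0, t), P(B_t ≥ 4.09) = 1 − Φ(4.09/√t) = 1 − Φ(4.09/√5.39) = 1 − Φ(1.7617) ≈ 0.03906. Doubling: P(τ_{4.09} ≤ 5.39) ≈ 2 · 0.03906 = 0.07812 ≈ 0.0781.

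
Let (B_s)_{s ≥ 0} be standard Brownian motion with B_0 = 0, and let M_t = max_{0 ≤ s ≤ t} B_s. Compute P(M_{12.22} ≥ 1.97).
P(M_{12.22} ≥ 1.97) = 2·P(B_{12.22} ≥ 1.97) = 2(1 − Φ(1.97/√12.22)) ≈ 0.5731

By the reflection principle for Brownian motion, P(M_t ≥ a) = 2 · P(B_t ≥ a) for a ≥ 0. Since B_t ~ N(0, t), P(B_t ≥ 1.97) = 1 − Φ(1.97/√t) = 1 − Φ(1.97/√12.22) = 1 − Φ(0.5635). So
  P(M_{12.22} ≥ 1.97) = 2(1 − Φ(0.5635)) ≈ 0.5731.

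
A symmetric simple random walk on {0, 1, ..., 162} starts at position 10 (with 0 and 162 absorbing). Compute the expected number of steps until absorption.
E[τ | X_0 = 10] = 1520

Let v_k = E[τ | X_0 = k]. Boundary: v_0 = v_162 = 0. Recurrence: v_k = 1 + (v_{k-1} + v_{k+1})/2 for 1 ≤ k ≤ 161. The particular solution to v_k − (v_{k-1} + v_{k+1})/2 = 1 is v_k = −k^2. Adding homogeneous solution A + B k and matching boundaries gives v_k = k (162 − k). Substituting k = 10: v_10 = 10 · 152 = 1520.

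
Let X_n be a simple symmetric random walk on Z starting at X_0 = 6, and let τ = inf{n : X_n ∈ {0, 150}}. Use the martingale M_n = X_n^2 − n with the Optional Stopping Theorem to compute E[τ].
E[τ] = 864

M_n = X_n^2 − n is a martingale (since E[X_{n+1}^2 | F_n] = X_n^2 + 1). By OST (τ has finite mean in a bounded region), E[M_τ] = E[M_0] = X_0^2 − 0 = 6^2 = 36. Also E[M_τ] = E[X_τ^2] − E[τ]. The walk exits at 0 or 150, with P(hit 150 first) = 6/150, so E[X_τ^2] = 150^2 · 6/150 + 0 = 900. Thus E[τ] = E[X_τ^2] − E[M_τ] = 900 − 36 = 864 = 6(150 − 6) = 864.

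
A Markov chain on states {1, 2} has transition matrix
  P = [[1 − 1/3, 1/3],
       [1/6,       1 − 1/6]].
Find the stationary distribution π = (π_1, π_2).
π_1 = 1/3, π_2 = 2/3

Solve πP = π with π_1 + π_2 = 1. From πP = π: π_1 · (1 − 1/3) + π_2 · 1/6 = π_1 ⇒ π_2 · 1/6 = π_1 · 1/3 ⇒ π_2/π_1 = (1/3)/(1/6) = 2. Together with π_1 + π_2 = 1:
  π_1 = (1/6)/(1/3 + 1/6) = (1/6)/(1/2) = 1/3,
  π_2 = (1/3)/(1/3 + 1/6) = (1/3)/(1/2) = 2/3.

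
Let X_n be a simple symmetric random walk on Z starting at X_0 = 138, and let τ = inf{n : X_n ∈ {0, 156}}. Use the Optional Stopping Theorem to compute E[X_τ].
E[X_τ] = 138

X_n is a martingale and τ is a bounded-mean stopping time (indeed τ is finite a.s. with bounded expectation since the walk is in a bounded region). By the OST, E[X_τ] = E[X_0] = 138. Equivalently: E[X_τ] = 156 · P(hit 156 first) + 0 · P(hit 0 first) = 156 · (138/156) = 138.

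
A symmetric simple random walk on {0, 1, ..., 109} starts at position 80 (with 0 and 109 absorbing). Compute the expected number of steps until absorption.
E[τ | X_0 = 80] = 2320

Let v_k = E[τ | X_0 = k]. Boundary: v_0 = v_109 = 0. Recurrence: v_k = 1 + (v_{k-1} + v_{k+1})/2 for 1 ≤ k ≤ 108. The particular solution to v_k − (v_{k-1} + v_{k+1})/2 = 1 is v_k = −k^2. Adding homogeneous solution A + B k and matching boundaries gives v_k = k (109 − k). Substituting k = 80: v_80 = 80 · 29 = 2320.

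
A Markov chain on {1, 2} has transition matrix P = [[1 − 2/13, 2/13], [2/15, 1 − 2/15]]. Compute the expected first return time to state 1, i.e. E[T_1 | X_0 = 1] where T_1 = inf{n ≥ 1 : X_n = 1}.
E[T_1 | X_0 = 1] = 1/π_1 = 28/13

For an irreducible recurrent Markov chain with stationary distribution π, E[T_i | X_0 = i] = 1/π_i (Kac's formula). Here π_1 = (2/15)/(2/13 + 2/15) = (2/15)/(56/195) = 13/28, so E[T_1 | X_0 = 1] = 1/π_1 = (2/13 + 2/15)/(2/15) = (56/195)/(2/15) = 28/13.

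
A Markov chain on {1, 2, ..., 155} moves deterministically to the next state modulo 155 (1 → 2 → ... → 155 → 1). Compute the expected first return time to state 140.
E[T_140 | X_0 = 140] = 155

The chain cycles deterministically, so starting at state 140 it returns in exactly 155 steps. Equivalently, the stationary distribution is uniform π_j = 1/155 for every state j, so by Kac's formula E[T_140] = 1/π_140 = 155.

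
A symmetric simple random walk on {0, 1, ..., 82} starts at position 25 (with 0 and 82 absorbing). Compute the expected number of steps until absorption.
E[τ | X_0 = 25] = 1425

Let v_k = E[τ | X_0 = k]. Boundary: v_0 = v_82 = 0. Recurrence: v_k = 1 + (v_{k-1} + v_{k+1})/2 for 1 ≤ k ≤ 81. The particular solution to v_k − (v_{k-1} + v_{k+1})/2 = 1 is v_k = −k^2. Adding homogeneous solution A + B k and matching boundaries gives v_k = k (82 − k). Substituting k = 25: v_25 = 25 · 57 = 1425.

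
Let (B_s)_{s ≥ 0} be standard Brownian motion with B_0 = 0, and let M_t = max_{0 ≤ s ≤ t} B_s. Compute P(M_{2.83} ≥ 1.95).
P(M_{2.83} ≥ 1.95) = 2·P(B_{2.83} ≥ 1.95) = 2(1 − Φ(1.95/√2.83)) ≈ 0.2464

By the reflection principle for Brownian motion, P(M_t ≥ a) = 2 · P(B_t ≥ a) for a ≥ 0. Since B_t ~ N(0, t), P(B_t ≥ 1.95) = 1 − Φ(1.95/√t) = 1 − Φ(1.95/√2.83) = 1 − Φ(1.1592). So
  P(M_{2.83} ≥ 1.95) = 2(1 − Φ(1.1592)) ≈ 0.2464.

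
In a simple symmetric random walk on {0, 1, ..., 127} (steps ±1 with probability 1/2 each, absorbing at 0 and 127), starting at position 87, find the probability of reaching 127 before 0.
P(hit 127 before 0) = 87/127

Let u_k = P(hit 127 before 0 | start at k). Then u_0 = 0, u_127 = 1, and u_k = u_{k-1}/2 + u_{k+1}/2 for 1 ≤ k ≤ 126. This harmonic recurrence is solved by u_k = k/127, giving u_87 = 87/127.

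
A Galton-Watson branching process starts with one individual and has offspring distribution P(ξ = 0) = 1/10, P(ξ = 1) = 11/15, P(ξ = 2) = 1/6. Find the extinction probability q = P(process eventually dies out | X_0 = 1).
q = 3/5

The pgf is f(s) = 1/10 + 11/15·s + 1/6·s². The extinction probability q is the smallest fixed point of f in [0, 1]. Setting s = f(s):
  1/6·s² + (11/15 − 1)·s + 1/10 = 0
  1/6·s² − (1/10 + 1/6)·s + 1/10 = 0
which factors as (s − 1)·(1/6·s − 1/10) = 0, giving roots s = 1 and s = (1/10)/(1/6) = 3/5.
Mean offspring μ = 11/15 + 2·1/6 = 16/15 > 1 (supercritical), so q < 1. The extinction probability is the smaller root: q = (1/10)/(1/6) = 3/5.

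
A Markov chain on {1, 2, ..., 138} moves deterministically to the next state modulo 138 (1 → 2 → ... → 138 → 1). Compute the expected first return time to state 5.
E[T_5 | X_0 = 5] = 138

The chain cycles deterministically, so starting at state 5 it returns in exactly 138 steps. Equivalently, the stationary distribution is uniform π_j = 1/138 for every state j, so by Kac's formula E[T_5] = 1/π_5 = 138.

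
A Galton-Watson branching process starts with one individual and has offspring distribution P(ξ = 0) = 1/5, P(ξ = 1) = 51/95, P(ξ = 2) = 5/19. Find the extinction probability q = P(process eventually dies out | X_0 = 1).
q = 19/25

The pgf is f(s) = 1/5 + 51/95·s + 5/19·s². The extinction probability q is the smallest fixed point of f in [0, 1]. Setting s = f(s):
  5/19·s² + (51/95 − 1)·s + 1/5 = 0
  5/19·s² − (1/5 + 5/19)·s + 1/5 = 0
which factors as (s − 1)·(5/19·s − 1/5) = 0, giving roots s = 1 and s = (1/5)/(5/19) = 19/25.
Mean offspring μ = 51/95 + 2·5/19 = 101/95 > 1 (supercritical), so q < 1. The extinction probability is the smaller root: q = (1/5)/(5/19) = 19/25.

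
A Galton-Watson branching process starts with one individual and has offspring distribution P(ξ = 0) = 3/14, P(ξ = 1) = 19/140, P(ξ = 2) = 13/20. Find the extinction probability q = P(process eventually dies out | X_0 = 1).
q = 30/91

The pgf is f(s) = 3/14 + 19/140·s + 13/20·s². The extinction probability q is the smallest fixed point of f in [0, 1]. Setting s = f(s):
  13/20·s² + (19/140 − 1)·s + 3/14 = 0
  13/20·s² − (3/14 + 13/20)·s + 3/14 = 0
which factors as (s − 1)·(13/20·s − 3/14) = 0, giving roots s = 1 and s = (3/14)/(13/20) = 30/91.
Mean offspring μ = 19/140 + 2·13/20 = 201/140 > 1 (supercritical), so q < 1. The extinction probability is the smaller root: q = (3/14)/(13/20) = 30/91.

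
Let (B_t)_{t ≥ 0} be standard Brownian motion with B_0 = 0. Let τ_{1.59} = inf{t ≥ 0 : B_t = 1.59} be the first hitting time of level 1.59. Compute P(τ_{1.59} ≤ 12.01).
P(τ_{1.59} ≤ 12.01) = 2(1 − Φ(1.59/√12.01)) = 2(1 − Φ(0.4588)) ≈ 0.6464

By the reflection principle for standard BM, P(τ_b ≤ t) = 2 · P(B_t ≥ b). Since B_t ~ N(0, t), P(B_t ≥ 1.59) = 1 − Φ(1.59/√t) = 1 − Φ(1.59/√12.01) = 1 − Φ(0.4588) ≈ 0.32319. Doubling: P(τ_{1.59} ≤ 12.01) ≈ 2 · 0.32319 = 0.64638 ≈ 0.6464.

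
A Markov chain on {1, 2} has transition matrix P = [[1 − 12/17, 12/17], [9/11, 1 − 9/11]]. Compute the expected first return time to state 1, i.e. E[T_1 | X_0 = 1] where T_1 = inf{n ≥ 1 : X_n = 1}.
E[T_1 | X_0 = 1] = 1/π_1 = 95/51

For an irreducible recurrent Markov chain with stationary distribution π, E[T_i | X_0 = i] = 1/π_i (Kac's formula). Here π_1 = (9/11)/(12/17 + 9/11) = (9/11)/(285/187) = 51/95, so E[T_1 | X_0 = 1] = 1/π_1 = (12/17 + 9/11)/(9/11) = (285/187)/(9/11) = 95/51.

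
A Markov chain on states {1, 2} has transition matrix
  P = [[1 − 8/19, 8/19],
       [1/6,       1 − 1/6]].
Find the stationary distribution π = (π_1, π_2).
π_1 = 19/67, π_2 = 48/67

Solve πP = π with π_1 + π_2 = 1. From πP = π: π_1 · (1 − 8/19) + π_2 · 1/6 = π_1 ⇒ π_2 · 1/6 = π_1 · 8/19 ⇒ π_2/π_1 = (8/19)/(1/6) = 48/19. Together with π_1 + π_2 = 1:
  π_1 = (1/6)/(8/19 + 1/6) = (1/6)/(67/114) = 19/67,
  π_2 = (8/19)/(8/19 + 1/6) = (8/19)/(67/114) = 48/67.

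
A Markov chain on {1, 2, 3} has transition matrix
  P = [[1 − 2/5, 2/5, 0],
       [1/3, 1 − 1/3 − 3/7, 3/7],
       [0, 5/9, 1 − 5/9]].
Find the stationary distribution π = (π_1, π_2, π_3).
π = (175/547, 210/547, 162/547)

This is a birth-death chain on three states, which satisfies detailed balance: π_1 · P_{12} = π_2 · P_{21} and π_2 · P_{23} = π_3 · P_{32}.
From π_1 · 2/5 = π_2 · 1/3: π_2/π_1 = (2/5)/(1/3) = 6/5.
From π_2 · 3/7 = π_3 · 5/9: π_3/π_2 = (3/7)/(5/9) = 27/35.
Take π_1 proportional to 1; then unnormalized π = (1, 6/5, 162/175). Normalize by dividing by the sum 547/175:
  π = (175/547, 210/547, 162/547).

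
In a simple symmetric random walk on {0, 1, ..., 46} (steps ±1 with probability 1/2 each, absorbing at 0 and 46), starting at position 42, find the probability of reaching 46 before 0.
P(hit 46 before 0) = 42/46 = 21/23

Let u_k = P(hit 46 before 0 | start at k). Then u_0 = 0, u_46 = 1, and u_k = u_{k-1}/2 + u_{k+1}/2 for 1 ≤ k ≤ 45. This harmonic recurrence is solved by u_k = k/46, giving u_42 = 42/46 = 21/23.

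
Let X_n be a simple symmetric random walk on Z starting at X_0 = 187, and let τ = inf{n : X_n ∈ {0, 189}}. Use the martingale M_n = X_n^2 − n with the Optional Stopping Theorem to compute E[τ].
E[τ] = 374

M_n = X_n^2 − n is a martingale (since E[X_{n+1}^2 | F_n] = X_n^2 + 1). By OST (τ has finite mean in a bounded region), E[M_τ] = E[M_0] = X_0^2 − 0 = 187^2 = 34969. Also E[M_τ] = E[X_τ^2] − E[τ]. The walk exits at 0 or 189, with P(hit 189 first) = 187/189, so E[X_τ^2] = 189^2 · 187/189 + 0 = 35343. Thus E[τ] = E[X_τ^2] − E[M_τ] = 35343 − 34969 = 374 = 187(189 − 187) = 374.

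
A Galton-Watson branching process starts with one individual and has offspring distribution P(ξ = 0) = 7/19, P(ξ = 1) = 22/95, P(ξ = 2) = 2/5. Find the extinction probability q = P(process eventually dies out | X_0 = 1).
q = 35/38

The pgf is f(s) = 7/19 + 22/95·s + 2/5·s². The extinction probability q is the smallest fixed point of f in [0, 1]. Setting s = f(s):
  2/5·s² + (22/95 − 1)·s + 7/19 = 0
  2/5·s² − (7/19 + 2/5)·s + 7/19 = 0
which factors as (s − 1)·(2/5·s − 7/19) = 0, giving roots s = 1 and s = (7/19)/(2/5) = 35/38.
Mean offspring μ = 22/95 + 2·2/5 = 98/95 > 1 (supercritical), so q < 1. The extinction probability is the smaller root: q = (7/19)/(2/5) = 35/38.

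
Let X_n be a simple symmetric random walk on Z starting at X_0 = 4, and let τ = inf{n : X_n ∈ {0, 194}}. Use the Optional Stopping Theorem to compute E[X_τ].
E[X_τ] = 4

X_n is a martingale and τ is a bounded-mean stopping time (indeed τ is finite a.s. with bounded expectation since the walk is in a bounded region). By the OST, E[X_τ] = E[X_0] = 4. Equivalently: E[X_τ] = 194 · P(hit 194 first) + 0 · P(hit 0 first) = 194 · (4/194) = 4.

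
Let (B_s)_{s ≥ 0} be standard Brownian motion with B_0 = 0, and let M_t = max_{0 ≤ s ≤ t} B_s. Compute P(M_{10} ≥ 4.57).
P(M_{10} ≥ 4.57) = 2·P(B_{10} ≥ 4.57) = 2(1 − Φ(4.57/√10)) ≈ 0.1484

By the reflection principle for Brownian motion, P(M_t ≥ a) = 2 · P(B_t ≥ a) for a ≥ 0. Since B_t ~ N(0, t), P(B_t ≥ 4.57) = 1 − Φ(4.57/√t) = 1 − Φ(4.57/√10) = 1 − Φ(1.4452). So
  P(M_{10} ≥ 4.57) = 2(1 − Φ(1.4452)) ≈ 0.1484.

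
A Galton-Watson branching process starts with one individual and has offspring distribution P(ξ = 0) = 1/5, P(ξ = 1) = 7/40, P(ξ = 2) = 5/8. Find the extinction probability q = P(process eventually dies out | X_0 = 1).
q = 8/25

The pgf is f(s) = 1/5 + 7/40·s + 5/8·s². The extinction probability q is the smallest fixed point of f in [0, 1]. Setting s = f(s):
  5/8·s² + (7/40 − 1)·s + 1/5 = 0
  5/8·s² − (1/5 + 5/8)·s + 1/5 = 0
which factors as (s − 1)·(5/8·s − 1/5) = 0, giving roots s = 1 and s = (1/5)/(5/8) = 8/25.
Mean offspring μ = 7/40 + 2·5/8 = 57/40 > 1 (supercritical), so q < 1. The extinction probability is the smaller root: q = (1/5)/(5/8) = 8/25.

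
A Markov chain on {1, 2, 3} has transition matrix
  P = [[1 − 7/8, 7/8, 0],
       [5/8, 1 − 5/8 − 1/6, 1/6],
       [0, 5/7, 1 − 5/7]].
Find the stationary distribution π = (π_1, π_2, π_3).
π = (150/409, 210/409, 49/409)

This is a birth-death chain on three states, which satisfies detailed balance: π_1 · P_{12} = π_2 · P_{21} and π_2 · P_{23} = π_3 · P_{32}.
From π_1 · 7/8 = π_2 · 5/8: π_2/π_1 = (7/8)/(5/8) = 7/5.
From π_2 · 1/6 = π_3 · 5/7: π_3/π_2 = (1/6)/(5/7) = 7/30.
Take π_1 proportional to 1; then unnormalized π = (1, 7/5, 49/150). Normalize by dividing by the sum 409/150:
  π = (150/409, 210/409, 49/409).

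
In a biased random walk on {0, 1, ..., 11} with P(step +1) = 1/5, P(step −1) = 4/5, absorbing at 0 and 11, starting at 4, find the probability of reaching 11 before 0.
P(hit 11 before 0) = (1 − (4)^4) / (1 − (4)^11) = 85/1398101

Let u_k denote P(reach 11 before 0 | start at k). Boundary: u_0 = 0, u_11 = 1. Recurrence: u_k = 1/5·u_{k+1} + 4/5·u_{k-1} for 1 ≤ k ≤ 10. Try u_k = A + B·r^k with r = q/p = (4/5)/(1/5) = 4. Substitution satisfies the recurrence; boundary conditions give:
  u_k = (1 − r^k) / (1 − r^N) = (1 − (4)^4) / (1 − (4)^11) = 85/1398101.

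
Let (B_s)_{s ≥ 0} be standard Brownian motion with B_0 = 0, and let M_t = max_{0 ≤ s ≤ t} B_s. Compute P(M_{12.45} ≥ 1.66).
P(M_{12.45} ≥ 1.66) = 2·P(B_{12.45} ≥ 1.66) = 2(1 − Φ(1.66/√12.45)) ≈ 0.6380

By the reflection principle for Brownian motion, P(M_t ≥ a) = 2 · P(B_t ≥ a) for a ≥ 0. Since B_t ~ N(0, t), P(B_t ≥ 1.66) = 1 − Φ(1.66/√t) = 1 − Φ(1.66/√12.45) = 1 − Φ(0.4705). So
  P(M_{12.45} ≥ 1.66) = 2(1 − Φ(0.4705)) ≈ 0.6380.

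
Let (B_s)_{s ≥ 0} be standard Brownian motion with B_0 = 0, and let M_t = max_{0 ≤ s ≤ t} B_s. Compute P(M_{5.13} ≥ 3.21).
P(M_{5.13} ≥ 3.21) = 2·P(B_{5.13} ≥ 3.21) = 2(1 − Φ(3.21/√5.13)) ≈ 0.1564

By the reflection principle for Brownian motion, P(M_t ≥ a) = 2 · P(B_t ≥ a) for a ≥ 0. Since B_t ~ N(0, t), P(B_t ≥ 3.21) = 1 − Φ(3.21/√t) = 1 − Φ(3.21/√5.13) = 1 − Φ(1.4172). So
  P(M_{5.13} ≥ 3.21) = 2(1 − Φ(1.4172)) ≈ 0.1564.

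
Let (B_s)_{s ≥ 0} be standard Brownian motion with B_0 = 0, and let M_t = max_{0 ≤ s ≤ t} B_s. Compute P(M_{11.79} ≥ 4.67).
P(M_{11.79} ≥ 4.67) = 2·P(B_{11.79} ≥ 4.67) = 2(1 − Φ(4.67/√11.79)) ≈ 0.1738

By the reflection principle for Brownian motion, P(M_t ≥ a) = 2 · P(B_t ≥ a) for a ≥ 0. Since B_t ~ N(0, t), P(B_t ≥ 4.67) = 1 − Φ(4.67/√t) = 1 − Φ(4.67/√11.79) = 1 − Φ(1.3601). So
  P(M_{11.79} ≥ 4.67) = 2(1 − Φ(1.3601)) ≈ 0.1738.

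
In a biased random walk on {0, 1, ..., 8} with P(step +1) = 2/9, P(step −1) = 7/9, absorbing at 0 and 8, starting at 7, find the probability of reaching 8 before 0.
P(hit 8 before 0) = (1 − (7/2)^7) / (1 − (7/2)^8) = 329366/1152909

Let u_k denote P(reach 8 before 0 | start at k). Boundary: u_0 = 0, u_8 = 1. Recurrence: u_k = 2/9·u_{k+1} + 7/9·u_{k-1} for 1 ≤ k ≤ 7. Try u_k = A + B·r^k with r = q/p = (7/9)/(2/9) = 7/2. Substitution satisfies the recurrence; boundary conditions give:
  u_k = (1 − r^k) / (1 − r^N) = (1 − (7/2)^7) / (1 − (7/2)^8) = 329366/1152909.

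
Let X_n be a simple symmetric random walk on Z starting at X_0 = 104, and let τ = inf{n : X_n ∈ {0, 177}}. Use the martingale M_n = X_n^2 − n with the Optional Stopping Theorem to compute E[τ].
E[τ] = 7592

M_n = X_n^2 − n is a martingale (since E[X_{n+1}^2 | F_n] = X_n^2 + 1). By OST (τ has finite mean in a bounded region), E[M_τ] = E[M_0] = X_0^2 − 0 = 104^2 = 10816. Also E[M_τ] = E[X_τ^2] − E[τ]. The walk exits at 0 or 177, with P(hit 177 first) = 104/177, so E[X_τ^2] = 177^2 · 104/177 + 0 = 18408. Thus E[τ] = E[X_τ^2] − E[M_τ] = 18408 − 10816 = 7592 = 104(177 − 104) = 7592.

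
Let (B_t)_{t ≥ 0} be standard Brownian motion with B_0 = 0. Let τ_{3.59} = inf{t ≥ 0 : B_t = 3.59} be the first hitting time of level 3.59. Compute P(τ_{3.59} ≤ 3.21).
P(τ_{3.59} ≤ 3.21) = 2(1 − Φ(3.59/√3.21)) = 2(1 − Φ(2.0037)) ≈ 0.0451

By the reflection principle for standard BM, P(τ_b ≤ t) = 2 · P(B_t ≥ b). Since B_t ~ N(0, t), P(B_t ≥ 3.59) = 1 − Φ(3.59/√t) = 1 − Φ(3.59/√3.21) = 1 − Φ(2.0037) ≈ 0.02255. Doubling: P(τ_{3.59} ≤ 3.21) ≈ 2 · 0.02255 = 0.04510 ≈ 0.0451.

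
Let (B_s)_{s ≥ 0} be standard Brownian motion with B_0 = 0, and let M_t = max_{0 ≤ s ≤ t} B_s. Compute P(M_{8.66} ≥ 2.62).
P(M_{8.66} ≥ 2.62) = 2·P(B_{8.66} ≥ 2.62) = 2(1 − Φ(2.62/√8.66)) ≈ 0.3733

By the reflection principle for Brownian motion, P(M_t ≥ a) = 2 · P(B_t ≥ a) for a ≥ 0. Since B_t ~ N(0, t), P(B_t ≥ 2.62) = 1 − Φ(2.62/√t) = 1 − Φ(2.62/√8.66) = 1 − Φ(0.8903). So
  P(M_{8.66} ≥ 2.62) = 2(1 − Φ(0.8903)) ≈ 0.3733.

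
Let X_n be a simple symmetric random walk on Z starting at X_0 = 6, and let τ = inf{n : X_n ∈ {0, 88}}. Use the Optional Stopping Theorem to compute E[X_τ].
E[X_τ] = 6

X_n is a martingale and τ is a bounded-mean stopping time (indeed τ is finite a.s. with bounded expectation since the walk is in a bounded region). By the OST, E[X_τ] = E[X_0] = 6. Equivalently: E[X_τ] = 88 · P(hit 88 first) + 0 · P(hit 0 first) = 88 · (6/88) = 6.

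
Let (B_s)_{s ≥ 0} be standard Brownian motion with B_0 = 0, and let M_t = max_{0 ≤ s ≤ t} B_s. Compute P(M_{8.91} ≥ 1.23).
P(M_{8.91} ≥ 1.23) = 2·P(B_{8.91} ≥ 1.23) = 2(1 − Φ(1.23/√8.91)) ≈ 0.6803

By the reflection principle for Brownian motion, P(M_t ≥ a) = 2 · P(B_t ≥ a) for a ≥ 0. Since B_t ~ N(0, t), P(B_t ≥ 1.23) = 1 − Φ(1.23/√t) = 1 − Φ(1.23/√8.91) = 1 − Φ(0.4121). So
  P(M_{8.91} ≥ 1.23) = 2(1 − Φ(0.4121)) ≈ 0.6803.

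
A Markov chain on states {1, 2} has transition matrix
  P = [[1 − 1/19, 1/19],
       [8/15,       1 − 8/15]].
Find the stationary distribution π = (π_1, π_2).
π_1 = 152/167, π_2 = 15/167

Solve πP = π with π_1 + π_2 = 1. From πP = π: π_1 · (1 − 1/19) + π_2 · 8/15 = π_1 ⇒ π_2 · 8/15 = π_1 · 1/19 ⇒ π_2/π_1 = (1/19)/(8/15) = 15/152. Together with π_1 + π_2 = 1:
  π_1 = (8/15)/(1/19 + 8/15) = (8/15)/(167/285) = 152/167,
  π_2 = (1/19)/(1/19 + 8/15) = (1/19)/(167/285) = 15/167.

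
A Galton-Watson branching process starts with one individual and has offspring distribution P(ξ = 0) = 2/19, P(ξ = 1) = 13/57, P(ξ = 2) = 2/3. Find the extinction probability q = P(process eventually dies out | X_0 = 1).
q = 3/19

The pgf is f(s) = 2/19 + 13/57·s + 2/3·s². The extinction probability q is the smallest fixed point of f in [0, 1]. Setting s = f(s):
  2/3·s² + (13/57 − 1)·s + 2/19 = 0
  2/3·s² − (2/19 + 2/3)·s + 2/19 = 0
which factors as (s − 1)·(2/3·s − 2/19) = 0, giving roots s = 1 and s = (2/19)/(2/3) = 3/19.
Mean offspring μ = 13/57 + 2·2/3 = 89/57 > 1 (supercritical), so q < 1. The extinction probability is the smaller root: q = (2/19)/(2/3) = 3/19.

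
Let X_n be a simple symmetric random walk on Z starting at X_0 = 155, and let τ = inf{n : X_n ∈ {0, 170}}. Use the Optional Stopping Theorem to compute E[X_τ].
E[X_τ] = 155

X_n is a martingale and τ is a bounded-mean stopping time (indeed τ is finite a.s. with bounded expectation since the walk is in a bounded region). By the OST, E[X_τ] = E[X_0] = 155. Equivalently: E[X_τ] = 170 · P(hit 170 first) + 0 · P(hit 0 first) = 170 · (155/170) = 155.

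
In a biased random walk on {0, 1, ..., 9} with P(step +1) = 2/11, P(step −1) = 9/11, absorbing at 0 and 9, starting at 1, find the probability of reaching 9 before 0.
P(hit 9 before 0) = (1 − (9/2)^1) / (1 − (9/2)^9) = 256/55345711

Let u_k denote P(reach 9 before 0 | start at k). Boundary: u_0 = 0, u_9 = 1. Recurrence: u_k = 2/11·u_{k+1} + 9/11·u_{k-1} for 1 ≤ k ≤ 8. Try u_k = A + B·r^k with r = q/p = (9/11)/(2/11) = 9/2. Substitution satisfies the recurrence; boundary conditions give:
  u_k = (1 − r^k) / (1 − r^N) = (1 − (9/2)^1) / (1 − (9/2)^9) = 256/55345711.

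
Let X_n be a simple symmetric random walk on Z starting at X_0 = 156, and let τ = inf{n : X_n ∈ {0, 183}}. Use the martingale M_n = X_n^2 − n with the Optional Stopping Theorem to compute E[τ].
E[τ] = 4212

M_n = X_n^2 − n is a martingale (since E[X_{n+1}^2 | F_n] = X_n^2 + 1). By OST (τ has finite mean in a bounded region), E[M_τ] = E[M_0] = X_0^2 − 0 = 156^2 = 24336. Also E[M_τ] = E[X_τ^2] − E[τ]. The walk exits at 0 or 183, with P(hit 183 first) = 156/183, so E[X_τ^2] = 183^2 · 156/183 + 0 = 28548. Thus E[τ] = E[X_τ^2] − E[M_τ] = 28548 − 24336 = 4212 = 156(183 − 156) = 4212.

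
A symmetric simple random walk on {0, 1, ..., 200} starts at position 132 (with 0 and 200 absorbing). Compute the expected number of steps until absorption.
E[τ | X_0 = 132] = 8976

Let v_k = E[τ | X_0 = k]. Boundary: v_0 = v_200 = 0. Recurrence: v_k = 1 + (v_{k-1} + v_{k+1})/2 for 1 ≤ k ≤ 199. The particular solution to v_k − (v_{k-1} + v_{k+1})/2 = 1 is v_k = −k^2. Adding homogeneous solution A + B k and matching boundaries gives v_k = k (200 − k). Substituting k = 132: v_132 = 132 · 68 = 8976.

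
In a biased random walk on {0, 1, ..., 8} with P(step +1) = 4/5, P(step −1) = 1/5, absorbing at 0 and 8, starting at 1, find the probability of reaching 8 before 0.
P(hit 8 before 0) = (1 − (1/4)^1) / (1 − (1/4)^8) = 16384/21845

Let u_k denote P(reach 8 before 0 | start at k). Boundary: u_0 = 0, u_8 = 1. Recurrence: u_k = 4/5·u_{k+1} + 1/5·u_{k-1} for 1 ≤ k ≤ 7. Try u_k = A + B·r^k with r = q/p = (1/5)/(4/5) = 1/4. Substitution satisfies the recurrence; boundary conditions give:
  u_k = (1 − r^k) / (1 − r^N) = (1 − (1/4)^1) / (1 − (1/4)^8) = 16384/21845.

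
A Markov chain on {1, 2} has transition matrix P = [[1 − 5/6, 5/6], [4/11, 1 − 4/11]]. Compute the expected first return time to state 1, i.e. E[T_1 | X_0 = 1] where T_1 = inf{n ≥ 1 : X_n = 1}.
E[T_1 | X_0 = 1] = 1/π_1 = 79/24

For an irreducible recurrent Markov chain with stationary distribution π, E[T_i | X_0 = i] = 1/π_i (Kac's formula). Here π_1 = (4/11)/(5/6 + 4/11) = (4/11)/(79/66) = 24/79, so E[T_1 | X_0 = 1] = 1/π_1 = (5/6 + 4/11)/(4/11) = (79/66)/(4/11) = 79/24.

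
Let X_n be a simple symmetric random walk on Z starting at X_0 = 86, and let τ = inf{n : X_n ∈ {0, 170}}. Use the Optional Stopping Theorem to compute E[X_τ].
E[X_τ] = 86

X_n is a martingale and τ is a bounded-mean stopping time (indeed τ is finite a.s. with bounded expectation since the walk is in a bounded region). By the OST, E[X_τ] = E[X_0] = 86. Equivalently: E[X_τ] = 170 · P(hit 170 first) + 0 · P(hit 0 first) = 170 · (86/170) = 86.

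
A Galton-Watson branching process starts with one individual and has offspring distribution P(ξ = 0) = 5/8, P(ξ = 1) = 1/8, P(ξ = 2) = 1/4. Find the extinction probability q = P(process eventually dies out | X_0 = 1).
q = 1

Mean offspring μ = 0·5/8 + 1·1/8 + 2·1/4 = 5/8 ≤ 1. For μ ≤ 1 with offspring not concentrated at 1, the Galton-Watson process goes extinct almost surely, so q = 1.
(Algebraic check: The pgf is f(s) = 5/8 + 1/8·s + 1/4·s². The extinction probability q is the smallest fixed point of f in [0, 1]. Setting s = f(s):
  1/4·s² + (1/8 − 1)·s + 5/8 = 0
  1/4·s² − (5/8 + 1/4)·s + 5/8 = 0
which factors as (s − 1)·(1/4·s − 5/8) = 0, giving roots s = 1 and s = (5/8)/(1/4) = 5/2. Since 5/2 ≥ 1, the smallest root in [0, 1] is s = 1.)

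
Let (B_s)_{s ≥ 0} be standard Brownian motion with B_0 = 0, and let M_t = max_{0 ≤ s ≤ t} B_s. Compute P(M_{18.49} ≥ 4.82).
P(M_{18.49} ≥ 4.82) = 2·P(B_{18.49} ≥ 4.82) = 2(1 − Φ(4.82/√18.49)) ≈ 0.2623

By the reflection principle for Brownian motion, P(M_t ≥ a) = 2 · P(B_t ≥ a) for a ≥ 0. Since B_t ~ N(0, t), P(B_t ≥ 4.82) = 1 − Φ(4.82/√t) = 1 − Φ(4.82/√18.49) = 1 − Φ(1.1209). So
  P(M_{18.49} ≥ 4.82) = 2(1 − Φ(1.1209)) ≈ 0.2623.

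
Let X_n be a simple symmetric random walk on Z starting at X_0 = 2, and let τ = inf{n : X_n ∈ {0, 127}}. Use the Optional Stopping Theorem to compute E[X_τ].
E[X_τ] = 2

X_n is a martingale and τ is a bounded-mean stopping time (indeed τ is finite a.s. with bounded expectation since the walk is in a bounded region). By the OST, E[X_τ] = E[X_0] = 2. Equivalently: E[X_τ] = 127 · P(hit 127 first) + 0 · P(hit 0 first) = 127 · (2/127) = 2.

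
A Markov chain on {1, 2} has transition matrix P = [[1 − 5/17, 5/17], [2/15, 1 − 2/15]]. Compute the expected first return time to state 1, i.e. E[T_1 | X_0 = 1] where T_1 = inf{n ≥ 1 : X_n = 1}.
E[T_1 | X_0 = 1] = 1/π_1 = 109/34

For an irreducible recurrent Markov chain with stationary distribution π, E[T_i | X_0 = i] = 1/π_i (Kac's formula). Here π_1 = (2/15)/(5/17 + 2/15) = (2/15)/(109/255) = 34/109, so E[T_1 | X_0 = 1] = 1/π_1 = (5/17 + 2/15)/(2/15) = (109/255)/(2/15) = 109/34.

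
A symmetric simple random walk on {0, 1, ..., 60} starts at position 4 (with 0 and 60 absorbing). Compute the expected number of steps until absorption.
E[τ | X_0 = 4] = 224

Let v_k = E[τ | X_0 = k]. Boundary: v_0 = v_60 = 0. Recurrence: v_k = 1 + (v_{k-1} + v_{k+1})/2 for 1 ≤ k ≤ 59. The particular solution to v_k − (v_{k-1} + v_{k+1})/2 = 1 is v_k = −k^2. Adding homogeneous solution A + B k and matching boundaries gives v_k = k (60 − k). Substituting k = 4: v_4 = 4 · 56 = 224.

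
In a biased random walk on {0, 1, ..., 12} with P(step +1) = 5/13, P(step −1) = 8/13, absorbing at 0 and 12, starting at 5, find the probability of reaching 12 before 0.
P(hit 12 before 0) = (1 − (8/5)^5) / (1 − (8/5)^12) = 771953125/22825112037

Let u_k denote P(reach 12 before 0 | start at k). Boundary: u_0 = 0, u_12 = 1. Recurrence: u_k = 5/13·u_{k+1} + 8/13·u_{k-1} for 1 ≤ k ≤ 11. Try u_k = A + B·r^k with r = q/p = (8/13)/(5/13) = 8/5. Substitution satisfies the recurrence; boundary conditions give:
  u_k = (1 − r^k) / (1 − r^N) = (1 − (8/5)^5) / (1 − (8/5)^12) = 771953125/22825112037.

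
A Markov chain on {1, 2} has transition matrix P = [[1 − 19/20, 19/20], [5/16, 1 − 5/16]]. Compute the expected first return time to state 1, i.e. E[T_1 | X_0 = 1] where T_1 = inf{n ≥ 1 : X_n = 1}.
E[T_1 | X_0 = 1] = 1/π_1 = 101/25

For an irreducible recurrent Markov chain with stationary distribution π, E[T_i | X_0 = i] = 1/π_i (Kac's formula). Here π_1 = (5/16)/(19/20 + 5/16) = (5/16)/(101/80) = 25/101, so E[T_1 | X_0 = 1] = 1/π_1 = (19/20 + 5/16)/(5/16) = (101/80)/(5/16) = 101/25.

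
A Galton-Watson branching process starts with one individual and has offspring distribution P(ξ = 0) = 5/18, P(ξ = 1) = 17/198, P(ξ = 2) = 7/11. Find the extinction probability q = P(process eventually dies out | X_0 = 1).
q = 55/126

The pgf is f(s) = 5/18 + 17/198·s + 7/11·s². The extinction probability q is the smallest fixed point of f in [0, 1]. Setting s = f(s):
  7/11·s² + (17/198 − 1)·s + 5/18 = 0
  7/11·s² − (5/18 + 7/11)·s + 5/18 = 0
which factors as (s − 1)·(7/11·s − 5/18) = 0, giving roots s = 1 and s = (5/18)/(7/11) = 55/126.
Mean offspring μ = 17/198 + 2·7/11 = 269/198 > 1 (supercritical), so q < 1. The extinction probability is the smaller root: q = (5/18)/(7/11) = 55/126.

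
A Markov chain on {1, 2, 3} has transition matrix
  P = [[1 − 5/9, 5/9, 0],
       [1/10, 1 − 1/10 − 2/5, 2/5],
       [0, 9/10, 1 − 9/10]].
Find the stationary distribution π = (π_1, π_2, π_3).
π = (81/731, 450/731, 200/731)

This is a birth-death chain on three states, which satisfies detailed balance: π_1 · P_{12} = π_2 · P_{21} and π_2 · P_{23} = π_3 · P_{32}.
From π_1 · 5/9 = π_2 · 1/10: π_2/π_1 = (5/9)/(1/10) = 50/9.
From π_2 · 2/5 = π_3 · 9/10: π_3/π_2 = (2/5)/(9/10) = 4/9.
Take π_1 proportional to 1; then unnormalized π = (1, 50/9, 200/81). Normalize by dividing by the sum 731/81:
  π = (81/731, 450/731, 200/731).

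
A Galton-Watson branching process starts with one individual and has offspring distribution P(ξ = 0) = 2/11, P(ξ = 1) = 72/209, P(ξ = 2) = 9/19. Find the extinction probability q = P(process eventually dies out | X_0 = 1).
q = 38/99

The pgf is f(s) = 2/11 + 72/209·s + 9/19·s². The extinction probability q is the smallest fixed point of f in [0, 1]. Setting s = f(s):
  9/19·s² + (72/209 − 1)·s + 2/11 = 0
  9/19·s² − (2/11 + 9/19)·s + 2/11 = 0
which factors as (s − 1)·(9/19·s − 2/11) = 0, giving roots s = 1 and s = (2/11)/(9/19) = 38/99.
Mean offspring μ = 72/209 + 2·9/19 = 270/209 > 1 (supercritical), so q < 1. The extinction probability is the smaller root: q = (2/11)/(9/19) = 38/99.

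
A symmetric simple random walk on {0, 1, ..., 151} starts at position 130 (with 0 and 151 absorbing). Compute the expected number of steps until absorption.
E[τ | X_0 = 130] = 2730

Let v_k = E[τ | X_0 = k]. Boundary: v_0 = v_151 = 0. Recurrence: v_k = 1 + (v_{k-1} + v_{k+1})/2 for 1 ≤ k ≤ 150. The particular solution to v_k − (v_{k-1} + v_{k+1})/2 = 1 is v_k = −k^2. Adding homogeneous solution A + B k and matching boundaries gives v_k = k (151 − k). Substituting k = 130: v_130 = 130 · 21 = 2730.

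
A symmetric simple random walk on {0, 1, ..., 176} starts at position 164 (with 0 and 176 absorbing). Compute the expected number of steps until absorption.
E[τ | X_0 = 164] = 1968

Let v_k = E[τ | X_0 = k]. Boundary: v_0 = v_176 = 0. Recurrence: v_k = 1 + (v_{k-1} + v_{k+1})/2 for 1 ≤ k ≤ 175. The particular solution to v_k − (v_{k-1} + v_{k+1})/2 = 1 is v_k = −k^2. Adding homogeneous solution A + B k and matching boundaries gives v_k = k (176 − k). Substituting k = 164: v_164 = 164 · 12 = 1968.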